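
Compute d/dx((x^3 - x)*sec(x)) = (x^3*sin(x)/cos(x) + 3*x^2 - x*sin(x)/cos(x) - 1)/cos(x)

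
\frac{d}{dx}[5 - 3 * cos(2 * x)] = 6*sin(2*x)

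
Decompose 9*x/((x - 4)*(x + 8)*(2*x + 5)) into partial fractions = 90/(143*(2*x + 5)) - 6/(11*(x + 8)) + 3/(13*(x - 4))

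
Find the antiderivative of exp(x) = exp(x) + C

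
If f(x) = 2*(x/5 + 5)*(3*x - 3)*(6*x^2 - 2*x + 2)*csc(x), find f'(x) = 12*(-3*x^4*cos(x)/(5*sin(x)) + 12*x^3/5 - 71*x^3*cos(x)/(5*sin(x)) + 213*x^2/5 + 98*x^2*cos(x)/(5*sin(x)) - 196*x/5 - 49*x*cos(x)/(5*sin(x)) + 49/5 + 5*cos(x)/sin(x))/sin(x)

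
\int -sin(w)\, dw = cos(w) + C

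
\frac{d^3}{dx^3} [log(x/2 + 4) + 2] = 2/(x^3 + 24*x^2 + 192*x + 512)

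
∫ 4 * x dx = 2*x^2 + C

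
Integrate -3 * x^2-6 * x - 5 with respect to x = -x^3 - 3*x^2 - 5*x + C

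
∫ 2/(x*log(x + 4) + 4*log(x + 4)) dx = 2*log(log(x + 4)) + C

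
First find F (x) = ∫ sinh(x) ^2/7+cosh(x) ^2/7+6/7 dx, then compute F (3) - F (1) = -sinh(2)/14 + 12/7 + sinh(6)/14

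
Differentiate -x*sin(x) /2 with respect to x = -x*cos(x)/2 - sin(x)/2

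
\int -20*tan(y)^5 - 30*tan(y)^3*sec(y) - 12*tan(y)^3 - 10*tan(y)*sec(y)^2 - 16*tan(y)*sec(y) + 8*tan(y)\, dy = -5*(tan(y)^2 + sec(y))^2 + 4*tan(y)^2 + 4*sec(y) + C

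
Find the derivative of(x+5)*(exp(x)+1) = x*exp(x) + 6*exp(x) + 1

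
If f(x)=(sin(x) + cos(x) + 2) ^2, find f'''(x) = -8*cos(2*x) - 4*sqrt(2)*cos(x + pi/4)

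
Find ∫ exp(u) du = exp(u) + C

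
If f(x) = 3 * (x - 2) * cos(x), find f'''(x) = 3*x*sin(x) - 6*sin(x) - 9*cos(x)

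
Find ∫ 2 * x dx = x^2 + C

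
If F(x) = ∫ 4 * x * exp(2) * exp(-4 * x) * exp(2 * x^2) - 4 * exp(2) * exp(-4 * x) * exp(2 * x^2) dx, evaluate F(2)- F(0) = 0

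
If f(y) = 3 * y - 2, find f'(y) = 3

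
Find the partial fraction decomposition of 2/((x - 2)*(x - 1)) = -2/(x - 1) + 2/(x - 2)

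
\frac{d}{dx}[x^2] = 2*x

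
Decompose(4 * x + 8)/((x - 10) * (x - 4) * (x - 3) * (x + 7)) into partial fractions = 2/(187*(x + 7)) + 2/(7*(x - 3)) - 4/(11*(x - 4)) + 8/(119*(x - 10))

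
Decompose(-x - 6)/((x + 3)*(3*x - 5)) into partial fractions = -23/(14*(3*x - 5)) + 3/(14*(x + 3))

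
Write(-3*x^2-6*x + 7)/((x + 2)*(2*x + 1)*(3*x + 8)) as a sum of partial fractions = 15/(26*(3*x + 8)) + 37/(39*(2*x + 1)) - 7/(6*(x + 2))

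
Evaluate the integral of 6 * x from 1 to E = -3 + 3*exp(2)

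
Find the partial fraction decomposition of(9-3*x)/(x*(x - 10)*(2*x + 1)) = 2/(2*x + 1) - 1/(10*(x - 10)) - 9/(10*x)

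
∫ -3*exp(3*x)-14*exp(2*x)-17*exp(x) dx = -(exp(x) + 2)^3 - (exp(x) + 2)^2 - exp(x) + C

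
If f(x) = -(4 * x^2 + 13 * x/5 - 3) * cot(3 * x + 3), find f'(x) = 12*x^2/sin(3*x + 3)^2 - 8*x/tan(3*x + 3) + 39*x/(5*sin(3*x + 3)^2) - 13/(5*tan(3*x + 3)) - 9/sin(3*x + 3)^2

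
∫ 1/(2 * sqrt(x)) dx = sqrt(x) + C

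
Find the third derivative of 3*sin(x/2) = -3*cos(x/2)/8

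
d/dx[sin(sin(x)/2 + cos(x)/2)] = sqrt(2)*cos(sqrt(2)*sin(x + pi/4)/2)*cos(x + pi/4)/2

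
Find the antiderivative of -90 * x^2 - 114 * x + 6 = -30*x^3 - 57*x^2 + 6*x + C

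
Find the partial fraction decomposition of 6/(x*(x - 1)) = 6/(x - 1) - 6/x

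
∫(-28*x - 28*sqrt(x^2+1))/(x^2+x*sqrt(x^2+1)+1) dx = -28*log(x + sqrt(x^2 + 1)) + C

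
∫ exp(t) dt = exp(t) + C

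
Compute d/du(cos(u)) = -sin(u)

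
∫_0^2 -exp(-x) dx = -1 + exp(-2)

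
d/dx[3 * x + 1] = 3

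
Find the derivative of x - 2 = 1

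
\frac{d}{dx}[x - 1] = 1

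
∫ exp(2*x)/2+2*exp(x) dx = (exp(x) + 4)^2/4 + C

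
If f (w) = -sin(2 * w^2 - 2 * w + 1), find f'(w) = 2*(1 - 2*w)*cos(2*w^2 - 2*w + 1)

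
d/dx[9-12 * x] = -12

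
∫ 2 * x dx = x^2 + C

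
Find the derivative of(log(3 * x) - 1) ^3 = (3*log(x)^2 - 6*log(x) + 6*log(3)*log(x) - 6*log(3) + 3 + 3*log(3)^2)/x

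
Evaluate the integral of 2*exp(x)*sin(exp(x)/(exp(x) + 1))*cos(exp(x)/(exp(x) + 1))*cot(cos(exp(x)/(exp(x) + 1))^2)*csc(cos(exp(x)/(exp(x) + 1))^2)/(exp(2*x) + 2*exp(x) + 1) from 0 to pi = -csc(cos(1/2)^2) + csc(cos(exp(pi)/(1 + exp(pi)))^2)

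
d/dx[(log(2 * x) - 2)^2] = (2*log(x) - 4 + 2*log(2))/x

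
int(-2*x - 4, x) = -x^2 - 4*x + C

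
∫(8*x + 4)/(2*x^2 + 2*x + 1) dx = 2*log(2*x^2 + 2*x + 1) + C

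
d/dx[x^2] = 2*x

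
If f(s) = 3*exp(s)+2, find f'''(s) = 3*exp(s)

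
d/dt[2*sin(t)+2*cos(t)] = -2*sin(t) + 2*cos(t)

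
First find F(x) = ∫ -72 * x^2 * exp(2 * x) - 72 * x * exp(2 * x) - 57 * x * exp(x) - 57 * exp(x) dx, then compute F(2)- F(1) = -4*(-6*exp(2) - 2)^2 - 18*exp(2) + 9*E + 4*(-3*E - 2)^2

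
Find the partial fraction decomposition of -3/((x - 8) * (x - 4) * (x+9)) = -3/(221*(x + 9)) + 3/(52*(x - 4)) - 3/(68*(x - 8))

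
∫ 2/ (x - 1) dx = 2*log(x - 1) + C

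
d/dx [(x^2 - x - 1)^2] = 4*x^3 - 6*x^2 - 2*x + 2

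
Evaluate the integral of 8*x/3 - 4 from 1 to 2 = 0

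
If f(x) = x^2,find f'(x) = 2*x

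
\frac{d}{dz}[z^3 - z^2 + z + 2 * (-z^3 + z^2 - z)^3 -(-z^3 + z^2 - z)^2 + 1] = -18*z^8 + 48*z^7 - 84*z^6 + 78*z^5 - 50*z^4 + 12*z^3 + 3*z^2 - 4*z + 1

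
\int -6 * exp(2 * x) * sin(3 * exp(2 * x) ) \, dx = cos(3*exp(2*x)) + C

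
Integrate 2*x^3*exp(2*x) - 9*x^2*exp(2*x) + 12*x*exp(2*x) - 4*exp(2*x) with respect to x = (x - 2)^3*exp(2*x) + C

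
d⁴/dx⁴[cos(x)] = cos(x)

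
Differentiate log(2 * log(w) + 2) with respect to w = 1/(w*log(w) + w)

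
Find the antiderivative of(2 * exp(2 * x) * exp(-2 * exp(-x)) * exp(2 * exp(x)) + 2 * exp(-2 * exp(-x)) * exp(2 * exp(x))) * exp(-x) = exp(4*sinh(x)) + C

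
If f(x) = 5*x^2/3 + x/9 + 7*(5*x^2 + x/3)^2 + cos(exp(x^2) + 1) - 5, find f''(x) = -4*x^2*exp(2*x^2)*cos(exp(x^2) + 1) - 4*x^2*exp(x^2)*sin(exp(x^2) + 1) + 2100*x^2 + 140*x - 2*exp(x^2)*sin(exp(x^2) + 1) + 44/9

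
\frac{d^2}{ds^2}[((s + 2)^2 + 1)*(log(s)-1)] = (2*s^2*log(s) + s^2 + 4*s - 5)/s^2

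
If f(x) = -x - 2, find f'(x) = -1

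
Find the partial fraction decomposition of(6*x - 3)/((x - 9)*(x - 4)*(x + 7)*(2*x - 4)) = 5/(352*(x + 7)) + 1/(28*(x - 2)) - 21/(220*(x - 4)) + 51/(1120*(x - 9))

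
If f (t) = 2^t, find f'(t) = 2^t*log(2)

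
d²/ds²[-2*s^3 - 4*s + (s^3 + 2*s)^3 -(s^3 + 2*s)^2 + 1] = 72*s^7 + 252*s^5 - 30*s^4 + 240*s^3 - 48*s^2 + 36*s - 8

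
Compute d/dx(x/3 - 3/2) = 1/3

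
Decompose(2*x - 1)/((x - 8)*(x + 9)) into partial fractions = 19/(17*(x + 9)) + 15/(17*(x - 8))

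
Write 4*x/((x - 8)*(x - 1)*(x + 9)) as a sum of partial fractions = -18/(85*(x + 9)) - 2/(35*(x - 1)) + 32/(119*(x - 8))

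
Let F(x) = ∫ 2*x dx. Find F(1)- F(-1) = 0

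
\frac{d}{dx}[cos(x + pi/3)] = -sin(x + pi/3)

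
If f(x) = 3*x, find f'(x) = 3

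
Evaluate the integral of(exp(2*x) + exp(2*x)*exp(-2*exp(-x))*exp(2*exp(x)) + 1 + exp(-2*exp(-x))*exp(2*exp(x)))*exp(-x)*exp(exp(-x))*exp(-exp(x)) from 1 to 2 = -exp(E - exp(-1)) - exp(-exp(2) + exp(-2)) + exp(-E + exp(-1)) + exp(-exp(-2) + exp(2))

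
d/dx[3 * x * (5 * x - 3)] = 30*x - 9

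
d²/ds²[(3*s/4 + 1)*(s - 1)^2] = 9*s/2 - 1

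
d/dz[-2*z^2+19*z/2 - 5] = 19/2 - 4*z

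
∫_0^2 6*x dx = 12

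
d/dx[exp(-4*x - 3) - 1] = -4*exp(-4*x - 3)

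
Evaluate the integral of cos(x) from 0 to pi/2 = 1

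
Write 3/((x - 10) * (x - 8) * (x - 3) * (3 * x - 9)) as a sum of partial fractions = 12/(1225*(x - 3)) + 1/(35*(x - 3)^2) - 1/(50*(x - 8)) + 1/(98*(x - 10))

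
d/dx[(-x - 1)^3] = -3*x^2 - 6*x - 3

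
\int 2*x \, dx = x^2 + C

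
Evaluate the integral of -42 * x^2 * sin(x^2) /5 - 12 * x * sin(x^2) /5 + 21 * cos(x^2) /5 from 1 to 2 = 48*cos(4)/5 - 27*cos(1)/5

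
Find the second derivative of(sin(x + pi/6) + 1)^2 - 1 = -sqrt(3)*sin(2*x) - 2*sin(x + pi/6) + cos(2*x)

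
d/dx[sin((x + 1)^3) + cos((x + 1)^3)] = -3*x^2*sin(x^3 + 3*x^2 + 3*x + 1) + 3*x^2*cos(x^3 + 3*x^2 + 3*x + 1) - 6*x*sin(x^3 + 3*x^2 + 3*x + 1) + 6*x*cos(x^3 + 3*x^2 + 3*x + 1) - 3*sin(x^3 + 3*x^2 + 3*x + 1) + 3*cos(x^3 + 3*x^2 + 3*x + 1)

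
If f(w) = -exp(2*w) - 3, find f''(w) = -4*exp(2*w)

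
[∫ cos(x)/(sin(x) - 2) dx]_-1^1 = -log(sin(1) + 2) + log(2 - sin(1))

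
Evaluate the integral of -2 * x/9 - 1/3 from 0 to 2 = -10/9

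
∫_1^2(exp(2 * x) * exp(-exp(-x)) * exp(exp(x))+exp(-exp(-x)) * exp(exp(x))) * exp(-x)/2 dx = -exp(E - exp(-1))/2 + exp(-exp(-2) + exp(2))/2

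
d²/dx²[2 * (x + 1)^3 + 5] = 12*x + 12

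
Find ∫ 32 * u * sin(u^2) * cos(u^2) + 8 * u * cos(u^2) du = 4*(2*sin(u^2) + 1)*sin(u^2) + C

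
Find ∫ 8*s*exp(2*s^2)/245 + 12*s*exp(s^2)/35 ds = 2*(exp(s^2) + 21)*exp(s^2)/245 + C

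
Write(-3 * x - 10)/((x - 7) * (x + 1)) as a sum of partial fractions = 7/(8*(x + 1)) - 31/(8*(x - 7))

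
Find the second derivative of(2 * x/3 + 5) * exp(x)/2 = x*exp(x)/3 + 19*exp(x)/6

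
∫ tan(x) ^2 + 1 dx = tan(x) + C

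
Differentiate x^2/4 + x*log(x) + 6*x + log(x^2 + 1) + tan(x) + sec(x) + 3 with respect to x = (x^3 + 2*x^2*log(x) + 2*x^2*tan(x)^2 + 2*x^2*tan(x)*sec(x) + 16*x^2 + 5*x + 2*log(x) + 2*tan(x)^2 + 2*tan(x)*sec(x) + 16)/(2*x^2 + 2)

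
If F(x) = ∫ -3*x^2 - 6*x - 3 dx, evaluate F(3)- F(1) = -56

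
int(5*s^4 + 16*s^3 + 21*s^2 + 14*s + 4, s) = s^5 + 4*s^4 + 7*s^3 + 7*s^2 + 4*s + C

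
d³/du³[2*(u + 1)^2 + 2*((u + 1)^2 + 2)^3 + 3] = 240*u^3 + 720*u^2 + 1008*u + 528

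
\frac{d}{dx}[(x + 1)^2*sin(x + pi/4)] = x^2*cos(x + pi/4) + 2*x*sin(x + pi/4) + 2*x*cos(x + pi/4) + 2*sin(x + pi/4) + cos(x + pi/4)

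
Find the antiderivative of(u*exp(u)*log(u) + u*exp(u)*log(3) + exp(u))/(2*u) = exp(u)*log(3*u)/2 + C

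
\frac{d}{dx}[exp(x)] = exp(x)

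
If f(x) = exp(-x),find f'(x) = -exp(-x)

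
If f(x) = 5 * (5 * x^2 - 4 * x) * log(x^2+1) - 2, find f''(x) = (50*x^4*log(x^2 + 1) + 150*x^4 - 40*x^3 + 100*x^2*log(x^2 + 1) + 250*x^2 - 120*x + 50*log(x^2 + 1))/(x^4 + 2*x^2 + 1)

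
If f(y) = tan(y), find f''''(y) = 24*tan(y)^5 + 40*tan(y)^3 + 16*tan(y)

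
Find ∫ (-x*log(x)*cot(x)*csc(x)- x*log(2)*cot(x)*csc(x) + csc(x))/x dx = log(2*x)*csc(x) + C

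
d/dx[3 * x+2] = 3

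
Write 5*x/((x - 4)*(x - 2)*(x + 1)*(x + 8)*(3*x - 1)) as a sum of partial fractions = 27/(1100*(3*x - 1)) - 1/(525*(x + 8)) + 1/(84*(x + 1)) - 1/(30*(x - 2)) + 1/(66*(x - 4))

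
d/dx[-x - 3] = -1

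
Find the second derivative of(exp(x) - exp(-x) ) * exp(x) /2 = 2*exp(2*x)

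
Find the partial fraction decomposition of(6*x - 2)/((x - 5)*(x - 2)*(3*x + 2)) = -27/(68*(3*x + 2)) - 5/(12*(x - 2)) + 28/(51*(x - 5))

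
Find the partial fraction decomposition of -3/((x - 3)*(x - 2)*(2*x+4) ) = -3/(40*(x + 2)) + 3/(8*(x - 2)) - 3/(10*(x - 3))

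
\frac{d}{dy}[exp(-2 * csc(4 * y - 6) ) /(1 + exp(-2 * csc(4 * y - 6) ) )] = 8*exp(2*csc(4*y - 6))*cot(4*y - 6)*csc(4*y - 6)/(exp(2/sin(4*y - 6)) + 1)^2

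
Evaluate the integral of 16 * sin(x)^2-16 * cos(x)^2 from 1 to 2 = -8*sin(4) + 8*sin(2)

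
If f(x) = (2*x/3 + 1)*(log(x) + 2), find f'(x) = (2*x*log(x) + 6*x + 3)/(3*x)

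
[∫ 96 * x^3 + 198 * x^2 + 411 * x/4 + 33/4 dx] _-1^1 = 297/2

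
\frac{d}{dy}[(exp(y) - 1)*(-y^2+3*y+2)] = -y^2*exp(y) + y*exp(y) + 2*y + 5*exp(y) - 3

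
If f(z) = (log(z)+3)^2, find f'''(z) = (4*log(z) + 6)/z^3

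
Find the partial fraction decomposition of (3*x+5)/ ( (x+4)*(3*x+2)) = 9/(10*(3*x + 2)) + 7/(10*(x + 4))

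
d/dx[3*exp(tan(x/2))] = 3*exp(tan(x/2))/(2*cos(x/2)^2)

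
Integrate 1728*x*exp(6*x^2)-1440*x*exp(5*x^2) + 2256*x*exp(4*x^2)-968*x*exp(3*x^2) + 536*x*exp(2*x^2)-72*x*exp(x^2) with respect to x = (144*exp(5*x^2) - 144*exp(4*x^2) + 282*exp(3*x^2) - 484*exp(2*x^2)/3 + 134*exp(x^2) - 36)*exp(x^2) + C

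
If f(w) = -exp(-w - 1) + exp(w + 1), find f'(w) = (exp(2*w + 2) + 1)*exp(-w - 1)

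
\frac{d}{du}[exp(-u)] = -exp(-u)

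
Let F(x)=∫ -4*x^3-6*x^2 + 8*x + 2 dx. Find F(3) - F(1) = -96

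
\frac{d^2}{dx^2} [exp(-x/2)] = exp(-x/2)/4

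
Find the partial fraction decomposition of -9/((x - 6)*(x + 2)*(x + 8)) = -3/(28*(x + 8)) + 3/(16*(x + 2)) - 9/(112*(x - 6))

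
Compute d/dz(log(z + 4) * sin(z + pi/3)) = (z*log(z + 4)*cos(z + pi/3) + 4*log(z + 4)*cos(z + pi/3) + sin(z + pi/3))/(z + 4)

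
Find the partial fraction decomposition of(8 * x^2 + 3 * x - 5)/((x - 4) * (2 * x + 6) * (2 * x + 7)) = 11/(2*x + 7) - 29/(7*(x + 3)) + 9/(14*(x - 4))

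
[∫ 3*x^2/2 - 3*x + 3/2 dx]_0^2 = 1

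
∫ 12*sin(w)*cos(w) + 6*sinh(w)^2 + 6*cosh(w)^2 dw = 6*sin(w)^2 + 3*sinh(2*w) + C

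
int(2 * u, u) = u^2 + C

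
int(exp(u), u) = exp(u) + C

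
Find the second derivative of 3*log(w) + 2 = -3/w^2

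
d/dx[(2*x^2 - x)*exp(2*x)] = 4*x^2*exp(2*x) + 2*x*exp(2*x) - exp(2*x)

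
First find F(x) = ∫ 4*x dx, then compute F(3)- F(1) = 16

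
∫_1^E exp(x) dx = -E + exp(E)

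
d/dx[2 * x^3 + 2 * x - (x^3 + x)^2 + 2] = -6*x^5 - 8*x^3 + 6*x^2 - 2*x + 2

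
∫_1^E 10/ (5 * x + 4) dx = -4*log(3) + 2*log(4 + 5*E)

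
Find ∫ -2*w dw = -w^2 + C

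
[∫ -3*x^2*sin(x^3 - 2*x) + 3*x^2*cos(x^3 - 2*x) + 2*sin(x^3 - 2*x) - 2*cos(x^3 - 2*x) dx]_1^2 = sin(4) + cos(4) - cos(1) + sin(1)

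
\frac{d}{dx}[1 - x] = -1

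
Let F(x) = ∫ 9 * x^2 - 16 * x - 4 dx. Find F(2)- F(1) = -7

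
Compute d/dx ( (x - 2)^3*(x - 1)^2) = 5*x^4 - 32*x^3 + 75*x^2 - 76*x + 28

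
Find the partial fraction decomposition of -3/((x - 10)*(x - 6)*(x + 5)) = -1/(55*(x + 5)) + 3/(44*(x - 6)) - 1/(20*(x - 10))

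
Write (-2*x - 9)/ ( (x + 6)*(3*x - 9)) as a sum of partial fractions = -1/(9*(x + 6)) - 5/(9*(x - 3))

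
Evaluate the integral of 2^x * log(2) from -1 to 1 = 3/2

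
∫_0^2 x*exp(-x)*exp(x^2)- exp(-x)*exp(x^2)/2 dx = -1/2 + exp(2)/2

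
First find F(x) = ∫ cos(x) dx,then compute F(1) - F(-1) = 2*sin(1)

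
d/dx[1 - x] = -1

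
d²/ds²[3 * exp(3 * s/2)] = 27*exp(3*s/2)/4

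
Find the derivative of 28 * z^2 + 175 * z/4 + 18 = 56*z + 175/4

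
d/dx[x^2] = 2*x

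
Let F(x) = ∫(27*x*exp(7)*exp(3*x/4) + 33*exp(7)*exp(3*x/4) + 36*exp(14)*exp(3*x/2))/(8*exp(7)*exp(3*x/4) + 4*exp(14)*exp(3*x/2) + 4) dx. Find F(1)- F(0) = exp(7)/(1 + exp(7)) + 8*exp(31/4)/(1 + exp(31/4))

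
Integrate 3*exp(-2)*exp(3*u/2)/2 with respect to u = exp(3*u/2 - 2) + C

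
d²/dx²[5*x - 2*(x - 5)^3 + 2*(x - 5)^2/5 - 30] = 304/5 - 12*x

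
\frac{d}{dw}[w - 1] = 1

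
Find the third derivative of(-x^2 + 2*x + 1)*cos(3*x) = -27*x^2*sin(3*x) + 54*sqrt(2)*x*sin(3*x + pi/4) + 45*sin(3*x) - 54*cos(3*x)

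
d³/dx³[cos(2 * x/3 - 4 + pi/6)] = 8*sin(2*x/3 - 4 + pi/6)/27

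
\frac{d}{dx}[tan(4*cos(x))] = -4*sin(x)/cos(4*cos(x))^2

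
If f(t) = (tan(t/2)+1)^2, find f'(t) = (sin(t/2)/cos(t/2) + 1)/cos(t/2)^2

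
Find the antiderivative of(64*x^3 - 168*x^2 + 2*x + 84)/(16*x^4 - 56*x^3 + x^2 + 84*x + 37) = log((-4*x^2 + 7*x + 6)^2 + 1) + C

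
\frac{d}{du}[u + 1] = 1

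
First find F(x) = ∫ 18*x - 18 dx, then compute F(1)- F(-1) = -36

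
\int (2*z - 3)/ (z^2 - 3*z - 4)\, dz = log(-z^2 + 3*z + 4) + C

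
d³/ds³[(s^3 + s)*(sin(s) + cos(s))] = sqrt(2)*(-s^3*cos(s + pi/4) - 9*s^2*sin(s + pi/4) + 17*s*cos(s + pi/4) + 3*sin(s + pi/4))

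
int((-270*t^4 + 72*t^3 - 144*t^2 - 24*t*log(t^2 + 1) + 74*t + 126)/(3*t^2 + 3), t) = -6*t*(t + 1)*(5*t - 7) - 2*log(t^2 + 1)^2 + log(t^2 + 1)/3 + C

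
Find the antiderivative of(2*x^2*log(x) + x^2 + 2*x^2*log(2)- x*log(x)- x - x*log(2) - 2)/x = -(-x^2 + x + 2)*log(2*x) + C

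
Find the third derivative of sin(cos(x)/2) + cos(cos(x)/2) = sqrt(2)*(sin(x)^2*cos((2*cos(x) + pi)/4) - 6*sin((2*cos(x) + pi)/4)*cos(x) + 4*cos((2*cos(x) + pi)/4))*sin(x)/8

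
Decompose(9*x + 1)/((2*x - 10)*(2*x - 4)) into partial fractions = -19/(12*(x - 2)) + 23/(6*(x - 5))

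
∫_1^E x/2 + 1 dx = -9/4 + (2 + E)^2/4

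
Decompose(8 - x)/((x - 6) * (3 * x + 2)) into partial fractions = -13/(10*(3*x + 2)) + 1/(10*(x - 6))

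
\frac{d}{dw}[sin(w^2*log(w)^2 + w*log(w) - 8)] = (2*w*log(w)^2 + 2*w*log(w) + log(w) + 1)*cos(w^2*log(w)^2 + w*log(w) - 8)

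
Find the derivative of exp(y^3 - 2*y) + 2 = 3*y^2*exp(y^3 - 2*y) - 2*exp(y^3 - 2*y)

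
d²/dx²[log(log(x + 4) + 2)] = (-log(x + 4) - 3)/(x^2*log(x + 4)^2 + 4*x^2*log(x + 4) + 4*x^2 + 8*x*log(x + 4)^2 + 32*x*log(x + 4) + 32*x + 16*log(x + 4)^2 + 64*log(x + 4) + 64)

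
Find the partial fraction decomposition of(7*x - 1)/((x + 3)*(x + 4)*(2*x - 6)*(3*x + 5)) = 171/(392*(3*x + 5)) + 29/(98*(x + 4)) - 11/(24*(x + 3)) + 5/(294*(x - 3))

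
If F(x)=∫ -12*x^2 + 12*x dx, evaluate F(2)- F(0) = -8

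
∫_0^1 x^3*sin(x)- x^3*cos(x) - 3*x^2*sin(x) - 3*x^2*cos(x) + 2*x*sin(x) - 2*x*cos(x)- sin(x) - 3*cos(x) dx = -4*sin(1) - 4*cos(1) + 1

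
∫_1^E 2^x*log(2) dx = -2 + 2^E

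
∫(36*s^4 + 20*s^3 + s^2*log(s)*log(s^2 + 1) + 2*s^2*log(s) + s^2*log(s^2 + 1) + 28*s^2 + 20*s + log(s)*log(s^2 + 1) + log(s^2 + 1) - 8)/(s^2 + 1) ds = s*(12*s^2 + 10*s + log(s)*log(s^2 + 1) - 8) + C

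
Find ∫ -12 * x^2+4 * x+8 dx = -4*x^3 + 2*x^2 + 8*x + C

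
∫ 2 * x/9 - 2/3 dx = x^2/9 - 2*x/3 + C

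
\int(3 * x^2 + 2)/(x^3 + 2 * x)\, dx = log(x*(x^2 + 2)) + C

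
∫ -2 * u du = -u^2 + C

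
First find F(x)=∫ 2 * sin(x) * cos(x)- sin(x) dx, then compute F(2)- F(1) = 3*cos(2)/2 - cos(1) - cos(4)/2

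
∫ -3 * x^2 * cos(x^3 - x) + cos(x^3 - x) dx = -sin(x^3 - x) + C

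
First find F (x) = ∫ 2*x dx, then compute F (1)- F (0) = 1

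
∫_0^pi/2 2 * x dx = pi^2/4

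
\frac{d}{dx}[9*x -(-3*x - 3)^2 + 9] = -18*x - 9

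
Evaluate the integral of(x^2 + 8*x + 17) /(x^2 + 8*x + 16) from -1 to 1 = 32/15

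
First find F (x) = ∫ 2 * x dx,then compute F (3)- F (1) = 8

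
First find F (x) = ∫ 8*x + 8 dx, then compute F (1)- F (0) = 12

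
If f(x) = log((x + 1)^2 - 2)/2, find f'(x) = (x + 1)/(x^2 + 2*x - 1)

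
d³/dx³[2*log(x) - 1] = 4/x^3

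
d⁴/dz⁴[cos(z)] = cos(z)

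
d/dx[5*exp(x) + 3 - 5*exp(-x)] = (5*exp(2*x) + 5)*exp(-x)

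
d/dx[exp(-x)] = -exp(-x)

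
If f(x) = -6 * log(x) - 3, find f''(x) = 6/x^2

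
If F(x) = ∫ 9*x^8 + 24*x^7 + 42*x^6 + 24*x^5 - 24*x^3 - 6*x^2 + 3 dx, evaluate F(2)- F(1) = 2189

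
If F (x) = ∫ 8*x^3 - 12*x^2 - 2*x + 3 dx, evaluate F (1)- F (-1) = -2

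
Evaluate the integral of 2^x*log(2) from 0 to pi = -1 + 2^pi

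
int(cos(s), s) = sin(s) + C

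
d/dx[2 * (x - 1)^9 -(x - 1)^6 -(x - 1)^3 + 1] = 18*x^8 - 144*x^7 + 504*x^6 - 1014*x^5 + 1290*x^4 - 1068*x^3 + 561*x^2 - 168*x + 21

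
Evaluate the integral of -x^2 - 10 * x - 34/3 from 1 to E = (E/3 + 4)*(-3*E - exp(2) + 2) + 26/3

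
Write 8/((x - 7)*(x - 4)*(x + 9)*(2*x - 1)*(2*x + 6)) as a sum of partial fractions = 64/(12103*(2*x - 1)) + 1/(5928*(x + 9)) - 1/(735*(x + 3)) - 4/(1911*(x - 4)) + 1/(1560*(x - 7))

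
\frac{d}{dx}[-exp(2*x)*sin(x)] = -(2*sin(x) + cos(x))*exp(2*x)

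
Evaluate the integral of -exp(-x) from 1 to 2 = -exp(-1) + exp(-2)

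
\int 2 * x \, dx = x^2 + C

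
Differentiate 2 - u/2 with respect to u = -1/2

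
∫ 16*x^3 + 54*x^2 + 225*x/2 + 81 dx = 4*x^4 + 18*x^3 + 225*x^2/4 + 81*x + C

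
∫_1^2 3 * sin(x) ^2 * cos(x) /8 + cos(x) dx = -sin(1) - sin(1)^3/8 + sin(2)^3/8 + sin(2)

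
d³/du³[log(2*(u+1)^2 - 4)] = (4*u^3 + 12*u^2 + 36*u + 28)/(u^6 + 6*u^5 + 9*u^4 - 4*u^3 - 9*u^2 + 6*u - 1)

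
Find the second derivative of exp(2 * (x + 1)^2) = 16*x^2*exp(2*x^2 + 4*x + 2) + 32*x*exp(2*x^2 + 4*x + 2) + 20*exp(2*x^2 + 4*x + 2)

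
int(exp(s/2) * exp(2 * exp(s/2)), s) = exp(2*exp(s/2)) + C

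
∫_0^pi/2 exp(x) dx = -1 + exp(pi/2)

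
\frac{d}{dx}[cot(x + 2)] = -1/sin(x + 2)^2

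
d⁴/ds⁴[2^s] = 2^s*log(2)^4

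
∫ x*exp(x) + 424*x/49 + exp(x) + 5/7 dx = x*(212*x + 49*exp(x) + 35)/49 + C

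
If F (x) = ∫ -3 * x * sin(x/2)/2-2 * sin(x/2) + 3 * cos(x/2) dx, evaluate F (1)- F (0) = -4 + 7*cos(1/2)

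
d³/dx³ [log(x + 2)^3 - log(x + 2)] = (6*log(x + 2)^2 - 18*log(x + 2) + 4)/(x^3 + 6*x^2 + 12*x + 8)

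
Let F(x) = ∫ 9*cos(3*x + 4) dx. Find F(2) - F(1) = -3*sin(7) + 3*sin(10)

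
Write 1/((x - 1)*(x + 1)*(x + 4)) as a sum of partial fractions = 1/(15*(x + 4)) - 1/(6*(x + 1)) + 1/(10*(x - 1))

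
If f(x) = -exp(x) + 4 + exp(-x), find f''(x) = (1 - exp(2*x))*exp(-x)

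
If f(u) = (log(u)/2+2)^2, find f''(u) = (-log(u) - 3)/(2*u^2)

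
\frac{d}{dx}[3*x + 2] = 3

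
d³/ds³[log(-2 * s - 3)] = 16/(8*s^3 + 36*s^2 + 54*s + 27)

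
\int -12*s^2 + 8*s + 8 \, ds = -4*s^3 + 4*s^2 + 8*s + C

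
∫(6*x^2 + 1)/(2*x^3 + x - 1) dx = log(2*x^3 + x - 1) + C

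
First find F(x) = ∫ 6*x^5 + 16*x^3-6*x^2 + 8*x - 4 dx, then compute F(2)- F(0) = 120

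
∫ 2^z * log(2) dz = 2^z + C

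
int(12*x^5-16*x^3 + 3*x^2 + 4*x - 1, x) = 2*x^6 - 4*x^4 + x^3 + 2*x^2 - x + C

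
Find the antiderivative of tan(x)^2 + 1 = tan(x) + C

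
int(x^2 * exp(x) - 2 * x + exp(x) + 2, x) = ((x - 1)^2 + 2)*(exp(x) - 1) + C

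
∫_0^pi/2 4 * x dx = pi^2/2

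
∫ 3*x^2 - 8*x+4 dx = x^3 - 4*x^2 + 4*x + C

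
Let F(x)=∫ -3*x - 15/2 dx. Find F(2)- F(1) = -12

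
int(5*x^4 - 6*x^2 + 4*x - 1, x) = x^5 - 2*x^3 + 2*x^2 - x + C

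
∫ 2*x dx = x^2 + C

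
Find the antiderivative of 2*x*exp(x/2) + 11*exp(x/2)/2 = (4*x + 3)*exp(x/2) + C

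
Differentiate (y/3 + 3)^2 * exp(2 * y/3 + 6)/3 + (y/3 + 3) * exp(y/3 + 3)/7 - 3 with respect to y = 2*y^2*exp(2*y/3 + 6)/81 + y*exp(y/3 + 3)/63 + 14*y*exp(2*y/3 + 6)/27 + 4*exp(y/3 + 3)/21 + 8*exp(2*y/3 + 6)/3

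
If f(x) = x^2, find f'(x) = 2*x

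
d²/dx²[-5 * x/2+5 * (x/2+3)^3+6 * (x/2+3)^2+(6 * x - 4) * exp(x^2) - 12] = 24*x^3*exp(x^2) - 16*x^2*exp(x^2) + 36*x*exp(x^2) + 15*x/4 - 8*exp(x^2) + 51/2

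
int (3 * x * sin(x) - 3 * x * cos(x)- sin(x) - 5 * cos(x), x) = -sqrt(2)*(3*x + 2)*sin(x + pi/4) + C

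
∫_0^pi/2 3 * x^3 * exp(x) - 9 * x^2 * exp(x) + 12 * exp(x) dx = 3*(-2 + pi/2)^3*exp(pi/2) + 24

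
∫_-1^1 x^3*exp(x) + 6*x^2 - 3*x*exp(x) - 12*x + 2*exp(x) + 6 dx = 8*exp(-1) + 16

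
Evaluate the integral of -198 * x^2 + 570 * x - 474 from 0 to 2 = -336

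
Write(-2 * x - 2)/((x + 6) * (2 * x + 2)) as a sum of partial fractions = -1/(x + 6)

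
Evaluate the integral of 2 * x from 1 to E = -1 + exp(2)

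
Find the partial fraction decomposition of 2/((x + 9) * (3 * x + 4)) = 6/(23*(3*x + 4)) - 2/(23*(x + 9))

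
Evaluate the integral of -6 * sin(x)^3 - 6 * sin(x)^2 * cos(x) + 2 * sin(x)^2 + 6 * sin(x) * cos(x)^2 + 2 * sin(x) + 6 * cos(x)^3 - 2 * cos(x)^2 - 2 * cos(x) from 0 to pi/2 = 0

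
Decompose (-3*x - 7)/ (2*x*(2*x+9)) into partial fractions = -13/(18*(2*x + 9)) - 7/(18*x)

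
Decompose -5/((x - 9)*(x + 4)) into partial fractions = 5/(13*(x + 4)) - 5/(13*(x - 9))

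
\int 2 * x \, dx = x^2 + C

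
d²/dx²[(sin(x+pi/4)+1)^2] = -2*sin(2*x) - 2*sin(x + pi/4)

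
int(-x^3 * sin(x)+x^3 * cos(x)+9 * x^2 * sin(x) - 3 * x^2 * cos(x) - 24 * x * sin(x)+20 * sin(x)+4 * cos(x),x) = sqrt(2)*(x - 2)^3*sin(x + pi/4) + C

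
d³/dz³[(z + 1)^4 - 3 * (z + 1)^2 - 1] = 24*z + 24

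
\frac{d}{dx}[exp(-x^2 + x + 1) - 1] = -2*x*exp(-x^2 + x + 1) + exp(-x^2 + x + 1)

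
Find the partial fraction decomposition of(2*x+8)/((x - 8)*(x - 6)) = -10/(x - 6) + 12/(x - 8)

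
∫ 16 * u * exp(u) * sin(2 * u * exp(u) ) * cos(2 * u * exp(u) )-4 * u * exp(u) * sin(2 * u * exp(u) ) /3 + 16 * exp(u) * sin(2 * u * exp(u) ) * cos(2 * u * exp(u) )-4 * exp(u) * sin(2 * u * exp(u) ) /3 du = (8*cos(2*u*exp(u)) + 20/3)*sin(u*exp(u))^2 + C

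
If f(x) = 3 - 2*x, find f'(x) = -2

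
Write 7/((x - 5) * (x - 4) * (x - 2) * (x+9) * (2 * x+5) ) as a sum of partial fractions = -112/(22815*(2*x + 5)) + 1/(3718*(x + 9)) + 7/(594*(x - 2)) - 7/(338*(x - 4)) + 1/(90*(x - 5))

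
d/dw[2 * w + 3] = 2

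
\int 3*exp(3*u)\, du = exp(3*u) + C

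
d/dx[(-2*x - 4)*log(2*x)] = (-2*x*log(x) - 2*x - 2*x*log(2) - 4)/x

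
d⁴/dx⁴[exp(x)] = exp(x)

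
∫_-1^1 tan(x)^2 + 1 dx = 2*tan(1)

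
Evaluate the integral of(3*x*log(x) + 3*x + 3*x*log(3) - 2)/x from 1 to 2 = -log(3) + 4*log(6)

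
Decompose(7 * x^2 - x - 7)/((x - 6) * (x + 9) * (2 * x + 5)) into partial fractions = -157/(221*(2*x + 5)) + 569/(195*(x + 9)) + 239/(255*(x - 6))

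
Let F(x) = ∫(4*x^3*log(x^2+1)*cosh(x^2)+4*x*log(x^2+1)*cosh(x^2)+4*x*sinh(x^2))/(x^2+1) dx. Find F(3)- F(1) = -2*log(2)*sinh(1) + 2*log(10)*sinh(9)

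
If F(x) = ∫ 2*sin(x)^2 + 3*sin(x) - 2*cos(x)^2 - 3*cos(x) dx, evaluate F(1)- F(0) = -3*sqrt(2)*sin(pi/4 + 1) - sin(2) + 3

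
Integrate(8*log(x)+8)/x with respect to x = 4*(log(x) + 1)^2 + C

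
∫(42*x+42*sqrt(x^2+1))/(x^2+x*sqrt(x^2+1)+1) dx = 42*log(x + sqrt(x^2 + 1)) + C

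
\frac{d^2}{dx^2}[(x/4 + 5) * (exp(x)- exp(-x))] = (x*exp(2*x) - x + 22*exp(2*x) - 18)*exp(-x)/4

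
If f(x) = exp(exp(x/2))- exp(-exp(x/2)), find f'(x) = (exp(x/2) + exp(x/2 + 2*exp(x/2)))*exp(-exp(x/2))/2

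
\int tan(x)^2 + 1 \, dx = tan(x) + C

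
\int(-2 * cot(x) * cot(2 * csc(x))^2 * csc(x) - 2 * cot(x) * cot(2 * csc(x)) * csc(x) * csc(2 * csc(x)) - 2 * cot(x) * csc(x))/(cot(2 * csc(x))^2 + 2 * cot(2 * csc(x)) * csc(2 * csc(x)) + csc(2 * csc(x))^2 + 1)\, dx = acot(1/tan(1/sin(x))) + C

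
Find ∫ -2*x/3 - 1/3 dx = -x^2/3 - x/3 + C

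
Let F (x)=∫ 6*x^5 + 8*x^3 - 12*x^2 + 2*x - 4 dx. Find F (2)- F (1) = 64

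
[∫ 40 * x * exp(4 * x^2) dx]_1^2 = -5*exp(4) + 5*exp(16)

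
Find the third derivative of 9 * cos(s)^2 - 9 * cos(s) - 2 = 9*(8*cos(s) - 1)*sin(s)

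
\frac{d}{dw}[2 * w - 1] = 2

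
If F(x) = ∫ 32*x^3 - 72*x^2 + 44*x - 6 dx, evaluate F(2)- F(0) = 12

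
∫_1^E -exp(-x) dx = -exp(-1) + exp(-E)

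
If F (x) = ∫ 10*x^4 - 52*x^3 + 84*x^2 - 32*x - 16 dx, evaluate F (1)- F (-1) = 28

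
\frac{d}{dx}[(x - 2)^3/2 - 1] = 3*x^2/2 - 6*x + 6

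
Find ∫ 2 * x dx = x^2 + C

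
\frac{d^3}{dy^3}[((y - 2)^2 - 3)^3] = 120*y^3 - 720*y^2 + 1224*y - 528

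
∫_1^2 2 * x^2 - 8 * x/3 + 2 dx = 8/3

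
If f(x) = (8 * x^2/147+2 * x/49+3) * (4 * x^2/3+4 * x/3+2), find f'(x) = 128*x^3/441 + 8*x^2/21 + 408*x/49 + 200/49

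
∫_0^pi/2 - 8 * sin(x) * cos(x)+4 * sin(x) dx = 0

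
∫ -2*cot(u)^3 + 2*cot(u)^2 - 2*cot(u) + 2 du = (cot(u) - 1)^2 + C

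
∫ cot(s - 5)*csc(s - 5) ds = -csc(s - 5) + C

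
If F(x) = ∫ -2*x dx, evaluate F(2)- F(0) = -4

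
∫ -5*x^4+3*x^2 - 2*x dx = -x^5 + x^3 - x^2 + C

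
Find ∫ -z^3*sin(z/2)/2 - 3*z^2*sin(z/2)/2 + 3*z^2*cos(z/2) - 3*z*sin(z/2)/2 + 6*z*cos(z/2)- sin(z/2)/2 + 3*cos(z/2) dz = (z + 1)^3*cos(z/2) + C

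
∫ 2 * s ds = s^2 + C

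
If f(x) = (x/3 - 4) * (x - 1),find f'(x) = 2*x/3 - 13/3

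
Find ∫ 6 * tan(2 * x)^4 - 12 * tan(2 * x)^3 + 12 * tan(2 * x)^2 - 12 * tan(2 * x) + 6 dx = (tan(2*x) - 1)^3 + C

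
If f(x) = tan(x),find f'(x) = cos(x)^(-2)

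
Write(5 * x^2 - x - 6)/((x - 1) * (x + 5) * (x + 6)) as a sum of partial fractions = 180/(7*(x + 6)) - 62/(3*(x + 5)) - 1/(21*(x - 1))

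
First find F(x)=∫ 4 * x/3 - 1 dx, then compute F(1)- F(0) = -1/3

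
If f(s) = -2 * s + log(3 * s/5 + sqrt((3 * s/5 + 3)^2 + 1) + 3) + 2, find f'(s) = (-18*s^2 - 6*s*sqrt(9*s^2 + 90*s + 250) - 171*s - 27*sqrt(9*s^2 + 90*s + 250) - 455)/(9*s^2 + 3*s*sqrt(9*s^2 + 90*s + 250) + 90*s + 15*sqrt(9*s^2 + 90*s + 250) + 250)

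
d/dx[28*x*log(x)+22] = 28*log(x) + 28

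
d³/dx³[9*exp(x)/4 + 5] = 9*exp(x)/4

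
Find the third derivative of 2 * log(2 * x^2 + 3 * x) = (64*x^3 + 144*x^2 + 216*x + 108)/(8*x^6 + 36*x^5 + 54*x^4 + 27*x^3)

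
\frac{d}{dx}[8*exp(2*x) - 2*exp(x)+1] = 16*exp(2*x) - 2*exp(x)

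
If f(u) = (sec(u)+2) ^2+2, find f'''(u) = 4*(-1 - 2/cos(u) + 6/cos(u)^2 + 6/cos(u)^3)*sin(u)/cos(u)^2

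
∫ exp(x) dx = exp(x) + C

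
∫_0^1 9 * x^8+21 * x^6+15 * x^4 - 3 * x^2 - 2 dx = 4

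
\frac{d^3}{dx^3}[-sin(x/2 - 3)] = cos(x/2 - 3)/8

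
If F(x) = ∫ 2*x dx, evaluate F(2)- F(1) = 3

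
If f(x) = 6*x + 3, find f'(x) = 6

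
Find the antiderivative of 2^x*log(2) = 2^x + C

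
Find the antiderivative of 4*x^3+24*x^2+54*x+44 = x^4 + 8*x^3 + 27*x^2 + 44*x + C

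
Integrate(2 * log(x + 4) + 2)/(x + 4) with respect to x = (log(x + 4) + 1)^2 + C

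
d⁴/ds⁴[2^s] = 2^s*log(2)^4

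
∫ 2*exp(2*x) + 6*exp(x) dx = (exp(x) + 3)^2 + C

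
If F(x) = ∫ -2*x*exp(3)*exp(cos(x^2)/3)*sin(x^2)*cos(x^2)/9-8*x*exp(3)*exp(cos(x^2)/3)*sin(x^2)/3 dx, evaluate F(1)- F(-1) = 0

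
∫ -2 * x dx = -x^2 + C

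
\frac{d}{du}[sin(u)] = cos(u)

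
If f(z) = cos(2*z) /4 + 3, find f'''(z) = 2*sin(2*z)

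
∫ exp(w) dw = exp(w) + C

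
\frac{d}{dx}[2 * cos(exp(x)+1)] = -2*exp(x)*sin(exp(x) + 1)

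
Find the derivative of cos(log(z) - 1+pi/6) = -sin(log(z) - 1 + pi/6)/z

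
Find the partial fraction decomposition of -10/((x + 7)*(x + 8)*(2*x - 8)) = -5/(12*(x + 8)) + 5/(11*(x + 7)) - 5/(132*(x - 4))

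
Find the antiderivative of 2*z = z^2 + C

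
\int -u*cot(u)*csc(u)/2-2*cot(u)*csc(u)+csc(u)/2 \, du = (u/2 + 2)*csc(u) + C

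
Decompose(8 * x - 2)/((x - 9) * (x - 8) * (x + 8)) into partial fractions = -33/(136*(x + 8)) - 31/(8*(x - 8)) + 70/(17*(x - 9))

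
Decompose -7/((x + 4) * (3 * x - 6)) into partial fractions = 7/(18*(x + 4)) - 7/(18*(x - 2))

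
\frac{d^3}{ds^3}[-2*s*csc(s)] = 2*(-s*cos(s)/sin(s) + 6*s*cos(s)/sin(s)^3 + 3 - 6/sin(s)^2)/sin(s)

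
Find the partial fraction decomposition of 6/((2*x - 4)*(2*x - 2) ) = -3/(2*(x - 1)) + 3/(2*(x - 2))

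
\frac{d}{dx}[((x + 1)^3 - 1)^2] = 6*x^5 + 30*x^4 + 60*x^3 + 54*x^2 + 18*x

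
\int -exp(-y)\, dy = exp(-y) + C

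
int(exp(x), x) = exp(x) + C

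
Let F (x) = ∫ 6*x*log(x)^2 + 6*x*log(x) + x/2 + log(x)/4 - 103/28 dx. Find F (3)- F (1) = -41/7 + 3*log(3)/4 + 27*log(3)^2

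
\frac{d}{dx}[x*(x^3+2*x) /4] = x^3 + x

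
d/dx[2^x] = 2^x*log(2)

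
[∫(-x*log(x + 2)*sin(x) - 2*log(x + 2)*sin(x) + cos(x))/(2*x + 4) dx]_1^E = log(2 + E)*cos(E)/2 - log(3)*cos(1)/2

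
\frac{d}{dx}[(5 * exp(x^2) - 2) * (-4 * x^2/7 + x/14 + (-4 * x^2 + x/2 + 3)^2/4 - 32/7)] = 40*x^5*exp(x^2) - 10*x^4*exp(x^2) + 835*x^3*exp(x^2)/56 - 32*x^3 - 95*x^2*exp(x^2)/14 + 6*x^2 - 4945*x*exp(x^2)/56 + 729*x/28 + 115*exp(x^2)/28 - 23/14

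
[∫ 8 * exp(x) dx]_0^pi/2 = -8 + 8*exp(pi/2)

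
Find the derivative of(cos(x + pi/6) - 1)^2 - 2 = 2*sin(x + pi/6) - sin(2*x + pi/3)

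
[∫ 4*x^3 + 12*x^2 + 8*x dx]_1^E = -9 + (-1 + (1 + E)^2)^2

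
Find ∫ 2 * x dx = x^2 + C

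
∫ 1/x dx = log(2*x) + C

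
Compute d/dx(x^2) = 2*x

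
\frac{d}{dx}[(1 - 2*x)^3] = -24*x^2 + 24*x - 6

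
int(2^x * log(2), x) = 2^x + C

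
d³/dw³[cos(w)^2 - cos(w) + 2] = (8*cos(w) - 1)*sin(w)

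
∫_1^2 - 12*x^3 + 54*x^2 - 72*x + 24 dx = -3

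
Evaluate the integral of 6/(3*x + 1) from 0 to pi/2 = 2*log(1 + 3*pi/2)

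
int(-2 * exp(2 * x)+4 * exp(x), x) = (4 - exp(x))*exp(x) + C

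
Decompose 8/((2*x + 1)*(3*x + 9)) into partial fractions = 16/(15*(2*x + 1)) - 8/(15*(x + 3))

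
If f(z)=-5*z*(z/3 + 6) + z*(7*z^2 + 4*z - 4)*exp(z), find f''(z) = 7*z^3*exp(z) + 46*z^2*exp(z) + 54*z*exp(z) - 10/3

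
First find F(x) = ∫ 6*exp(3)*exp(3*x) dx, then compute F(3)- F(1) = -2*exp(6) + 2*exp(12)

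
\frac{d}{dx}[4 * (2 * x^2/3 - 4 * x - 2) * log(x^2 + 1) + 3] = (16*x^3*log(x^2 + 1) + 16*x^3 - 48*x^2*log(x^2 + 1) - 96*x^2 + 16*x*log(x^2 + 1) - 48*x - 48*log(x^2 + 1))/(3*x^2 + 3)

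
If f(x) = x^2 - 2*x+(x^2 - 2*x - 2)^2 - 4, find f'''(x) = 24*x - 24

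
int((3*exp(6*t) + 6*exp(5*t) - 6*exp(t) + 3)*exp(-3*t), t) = ((exp(t) + 1)*exp(t) - 1)^3*exp(-3*t) + C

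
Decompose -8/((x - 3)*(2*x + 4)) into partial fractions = 4/(5*(x + 2)) - 4/(5*(x - 3))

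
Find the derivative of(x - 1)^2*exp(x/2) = x^2*exp(x/2)/2 + x*exp(x/2) - 3*exp(x/2)/2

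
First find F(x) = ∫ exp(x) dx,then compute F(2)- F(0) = -1 + exp(2)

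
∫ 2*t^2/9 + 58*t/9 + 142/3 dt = 2*t^3/27 + 29*t^2/9 + 142*t/3 + C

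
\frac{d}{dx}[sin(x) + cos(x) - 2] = -sin(x) + cos(x)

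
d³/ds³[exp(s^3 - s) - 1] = 27*s^6*exp(s^3 - s) - 27*s^4*exp(s^3 - s) + 54*s^3*exp(s^3 - s) + 9*s^2*exp(s^3 - s) - 18*s*exp(s^3 - s) + 5*exp(s^3 - s)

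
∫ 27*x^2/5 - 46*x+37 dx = 9*x^3/5 - 23*x^2 + 37*x + C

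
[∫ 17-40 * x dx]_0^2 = -46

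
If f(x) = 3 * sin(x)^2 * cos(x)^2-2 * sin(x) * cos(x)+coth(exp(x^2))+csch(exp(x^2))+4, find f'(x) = -2*x*exp(x^2)*cosh(exp(x^2))/sinh(exp(x^2))^2 - 2*x*exp(x^2)/sinh(exp(x^2))^2 + 3*sin(4*x)/2 - 2*cos(2*x)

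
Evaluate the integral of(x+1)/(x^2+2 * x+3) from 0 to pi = -log(3)/2 + log(2 + (1 + pi)^2)/2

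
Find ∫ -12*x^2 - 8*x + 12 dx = -4*x^3 - 4*x^2 + 12*x + C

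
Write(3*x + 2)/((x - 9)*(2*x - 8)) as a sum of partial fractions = -7/(5*(x - 4)) + 29/(10*(x - 9))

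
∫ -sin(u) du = cos(u) + C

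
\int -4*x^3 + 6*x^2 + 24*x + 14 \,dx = -x^4 + 2*x^3 + 12*x^2 + 14*x + C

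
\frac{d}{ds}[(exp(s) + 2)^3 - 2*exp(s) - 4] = 3*exp(3*s) + 12*exp(2*s) + 10*exp(s)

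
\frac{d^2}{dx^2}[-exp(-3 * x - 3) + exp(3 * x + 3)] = (9*exp(6*x + 6) - 9)*exp(-3*x - 3)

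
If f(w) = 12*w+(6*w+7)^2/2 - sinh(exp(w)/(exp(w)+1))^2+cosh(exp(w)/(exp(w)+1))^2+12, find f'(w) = 36*w + 54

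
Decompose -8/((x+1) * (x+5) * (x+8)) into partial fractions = -8/(21*(x + 8)) + 2/(3*(x + 5)) - 2/(7*(x + 1))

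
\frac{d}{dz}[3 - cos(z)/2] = sin(z)/2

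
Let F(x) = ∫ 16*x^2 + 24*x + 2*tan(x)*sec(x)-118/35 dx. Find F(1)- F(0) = 2*sec(1) + 1256/105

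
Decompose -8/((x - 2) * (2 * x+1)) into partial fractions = 16/(5*(2*x + 1)) - 8/(5*(x - 2))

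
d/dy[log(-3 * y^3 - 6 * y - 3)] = (3*y^2 + 2)/(y^3 + 2*y + 1)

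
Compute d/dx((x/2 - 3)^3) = 3*x^2/8 - 9*x/2 + 27/2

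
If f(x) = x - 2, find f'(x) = 1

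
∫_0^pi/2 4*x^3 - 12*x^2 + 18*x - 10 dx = -4 + (-1 + pi/2)^4 + 3*(-1 + pi/2)^2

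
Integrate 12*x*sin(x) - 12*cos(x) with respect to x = -12*x*cos(x) + C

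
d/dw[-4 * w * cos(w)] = 4*w*sin(w) - 4*cos(w)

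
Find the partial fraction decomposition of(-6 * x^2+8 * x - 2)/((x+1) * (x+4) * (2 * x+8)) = -19/(9*(x + 4)) + 65/(3*(x + 4)^2) - 8/(9*(x + 1))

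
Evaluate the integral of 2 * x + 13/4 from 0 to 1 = 17/4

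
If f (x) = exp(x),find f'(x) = exp(x)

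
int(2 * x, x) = x^2 + C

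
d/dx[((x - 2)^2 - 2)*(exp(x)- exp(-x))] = (x^2*exp(2*x) + x^2 - 2*x*exp(2*x) - 6*x - 2*exp(2*x) + 6)*exp(-x)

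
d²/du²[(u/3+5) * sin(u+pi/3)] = -u*sin(u + pi/3)/3 - 5*sin(u + pi/3) + 2*cos(u + pi/3)/3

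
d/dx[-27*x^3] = -81*x^2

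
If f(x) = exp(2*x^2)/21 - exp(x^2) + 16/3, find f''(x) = 16*x^2*exp(2*x^2)/21 - 4*x^2*exp(x^2) + 4*exp(2*x^2)/21 - 2*exp(x^2)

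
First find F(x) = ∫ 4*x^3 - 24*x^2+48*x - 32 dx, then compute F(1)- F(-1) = -80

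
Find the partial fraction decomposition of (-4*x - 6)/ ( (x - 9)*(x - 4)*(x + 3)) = 1/(14*(x + 3)) + 22/(35*(x - 4)) - 7/(10*(x - 9))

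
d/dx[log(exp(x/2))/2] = 1/4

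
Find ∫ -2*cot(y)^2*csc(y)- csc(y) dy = cot(y)*csc(y) + C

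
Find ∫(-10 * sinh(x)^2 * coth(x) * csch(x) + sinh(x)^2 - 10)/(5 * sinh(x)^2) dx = x/5 + 2/tanh(x) + 2/sinh(x) + C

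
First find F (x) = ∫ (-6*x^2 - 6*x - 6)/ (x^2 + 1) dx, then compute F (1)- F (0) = -6 - 3*log(2)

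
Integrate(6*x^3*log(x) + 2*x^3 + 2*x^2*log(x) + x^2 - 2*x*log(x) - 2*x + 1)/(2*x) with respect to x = (2*x^3 + x^2 - 2*x + 1)*log(x)/2 + C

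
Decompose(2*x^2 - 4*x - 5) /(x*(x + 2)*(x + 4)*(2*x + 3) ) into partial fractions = -44/(15*(2*x + 3)) - 43/(40*(x + 4)) + 11/(4*(x + 2)) - 5/(24*x)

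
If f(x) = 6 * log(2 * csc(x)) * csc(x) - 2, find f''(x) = 6*(-log(1/sin(x)) + 2*log(1/sin(x))/sin(x)^2 - 2 - log(2) + 2*log(2)/sin(x)^2 + 3/sin(x)^2)/sin(x)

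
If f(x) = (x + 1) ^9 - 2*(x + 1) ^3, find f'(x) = 9*x^8 + 72*x^7 + 252*x^6 + 504*x^5 + 630*x^4 + 504*x^3 + 246*x^2 + 60*x + 3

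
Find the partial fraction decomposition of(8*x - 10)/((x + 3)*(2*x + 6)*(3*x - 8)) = 3/(17*(3*x - 8)) - 1/(17*(x + 3)) + (x + 3)^(-2)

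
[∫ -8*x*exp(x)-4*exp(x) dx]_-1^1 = -4*E - 12*exp(-1)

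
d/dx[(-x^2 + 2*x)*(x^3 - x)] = -5*x^4 + 8*x^3 + 3*x^2 - 4*x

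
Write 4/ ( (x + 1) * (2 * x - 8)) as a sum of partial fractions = -2/(5*(x + 1)) + 2/(5*(x - 4))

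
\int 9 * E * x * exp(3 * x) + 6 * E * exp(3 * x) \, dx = (3*x + 1)*exp(3*x + 1) + C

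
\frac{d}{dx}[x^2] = 2*x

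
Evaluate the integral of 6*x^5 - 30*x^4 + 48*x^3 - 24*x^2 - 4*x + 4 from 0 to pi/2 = -pi^2/2 + (-pi + pi^2/4)^3 + 2*pi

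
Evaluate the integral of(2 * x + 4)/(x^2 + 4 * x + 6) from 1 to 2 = -log(11) + log(18)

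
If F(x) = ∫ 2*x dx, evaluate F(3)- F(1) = 8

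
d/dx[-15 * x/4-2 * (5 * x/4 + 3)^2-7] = -25*x/4 - 75/4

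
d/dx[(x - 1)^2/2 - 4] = x - 1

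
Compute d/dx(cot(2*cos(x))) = 2*sin(x)/sin(2*cos(x))^2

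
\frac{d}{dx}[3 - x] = -1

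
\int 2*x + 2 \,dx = x^2 + 2*x + C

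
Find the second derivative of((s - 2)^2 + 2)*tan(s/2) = s^2*tan(s/2)^3/2 + s^2*tan(s/2)/2 - 2*s*tan(s/2)^3 + 2*s*tan(s/2)^2 - 2*s*tan(s/2) + 2*s + 3*tan(s/2)^3 - 4*tan(s/2)^2 + 5*tan(s/2) - 4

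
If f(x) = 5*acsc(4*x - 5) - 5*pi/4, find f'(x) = -20/(16*x^2*sqrt(1 - 1/(16*x^2 - 40*x + 25)) - 40*x*sqrt(1 - 1/(16*x^2 - 40*x + 25)) + 25*sqrt(1 - 1/(16*x^2 - 40*x + 25)))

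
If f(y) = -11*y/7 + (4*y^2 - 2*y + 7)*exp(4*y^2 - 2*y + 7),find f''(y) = 256*y^4*exp(4*y^2 - 2*y + 7) - 256*y^3*exp(4*y^2 - 2*y + 7) + 688*y^2*exp(4*y^2 - 2*y + 7) - 312*y*exp(4*y^2 - 2*y + 7) + 100*exp(4*y^2 - 2*y + 7)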